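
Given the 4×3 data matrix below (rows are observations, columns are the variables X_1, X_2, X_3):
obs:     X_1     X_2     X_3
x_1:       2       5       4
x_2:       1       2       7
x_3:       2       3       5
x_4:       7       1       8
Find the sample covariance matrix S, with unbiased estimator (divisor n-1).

Step 1 — column means:
  mean(X_1) = (2 + 1 + 2 + 7) / 4 = 12/4 = 3
  mean(X_2) = (5 + 2 + 3 + 1) / 4 = 11/4 = 2.75
  mean(X_3) = (4 + 7 + 5 + 8) / 4 = 24/4 = 6

Step 2 — sample covariance S[i,j] = (1/(n-1)) · Σ_k (x_{k,i} - mean_i) · (x_{k,j} - mean_j), with n-1 = 3.
  S[X_1,X_1] = ((-1)·(-1) + (-2)·(-2) + (-1)·(-1) + (4)·(4)) / 3 = 22/3 = 7.3333
  S[X_1,X_2] = ((-1)·(2.25) + (-2)·(-0.75) + (-1)·(0.25) + (4)·(-1.75)) / 3 = -8/3 = -2.6667
  S[X_1,X_3] = ((-1)·(-2) + (-2)·(1) + (-1)·(-1) + (4)·(2)) / 3 = 9/3 = 3
  S[X_2,X_2] = ((2.25)·(2.25) + (-0.75)·(-0.75) + (0.25)·(0.25) + (-1.75)·(-1.75)) / 3 = 8.75/3 = 2.9167
  S[X_2,X_3] = ((2.25)·(-2) + (-0.75)·(1) + (0.25)·(-1) + (-1.75)·(2)) / 3 = -9/3 = -3
  S[X_3,X_3] = ((-2)·(-2) + (1)·(1) + (-1)·(-1) + (2)·(2)) / 3 = 10/3 = 3.3333

S is symmetric (S[j,i] = S[i,j]). Assembling:

S = [[7.3333, -2.6667, 3],
 [-2.6667, 2.9167, -3],
 [3, -3, 3.3333]]


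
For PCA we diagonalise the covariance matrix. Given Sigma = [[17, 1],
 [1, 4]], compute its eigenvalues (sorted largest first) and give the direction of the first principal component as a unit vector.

Step 1 — characteristic polynomial of 2×2 Sigma:
  det(Sigma - λI) = λ² - trace · λ + det = 0.
  trace = 17 + 4 = 21, det = 17·4 - (1)² = 67.
Step 2 — discriminant:
  Δ = trace² - 4·det = 441 - 268 = 173.
Step 3 — eigenvalues:
  λ = (trace ± √Δ)/2 = (21 ± 13.1529)/2,
  λ_1 = 17.0765,  λ_2 = 3.9235.

Step 4 — unit eigenvector for λ_1: solve (Sigma - λ_1 I)v = 0. First row:
  (17 - 17.0765)·v_x + (1)·v_y = 0, i.e. (-0.0765)·v_x + (1)·v_y = 0,
  so v ∝ (b, λ_1 - a) = (1, 0.0765) = u.
  ||u|| = √((1)² + (0.0765)²) = √(1.0058) ≈ 1.0029,
  v_1 = u/||u|| ≈ (0.9971, 0.0763) (||v_1|| = 1).

λ_1 = 17.0765,  λ_2 = 3.9235;  v_1 ≈ (0.9971, 0.0763)


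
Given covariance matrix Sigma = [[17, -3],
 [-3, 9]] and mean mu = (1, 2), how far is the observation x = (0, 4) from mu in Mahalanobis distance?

Step 1 — centre the observation: (x - mu) = (-1, 2).

Step 2 — invert Sigma. det(Sigma) = 17·9 - (-3)² = 144.
  Sigma^{-1} = (1/det) · [[d, -b], [-b, a]] = [[0.0625, 0.0208],
 [0.0208, 0.1181]].

Step 3 — form the quadratic (x - mu)^T · Sigma^{-1} · (x - mu):
  Sigma^{-1} · (x - mu) = (-0.0208, 0.2153).
  (x - mu)^T · [Sigma^{-1} · (x - mu)] = (-1)·(-0.0208) + (2)·(0.2153) = 0.4514.

Step 4 — take square root: d = √(0.4514) ≈ 0.6719.

d(x, mu) = √(0.4514) ≈ 0.6719


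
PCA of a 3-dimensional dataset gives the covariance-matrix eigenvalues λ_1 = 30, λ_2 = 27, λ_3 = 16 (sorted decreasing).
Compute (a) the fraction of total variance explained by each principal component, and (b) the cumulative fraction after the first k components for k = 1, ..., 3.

Step 1 — total variance = trace(Sigma) = Σ λ_i = 30 + 27 + 16 = 73.

Step 2 — fraction explained by component i = λ_i / Σ λ:
  PC1: 30/73 = 0.411
  PC2: 27/73 = 0.3699
  PC3: 16/73 = 0.2192

Step 3 — cumulative fraction after k components = (λ_1 + ... + λ_k) / Σ λ:
  k = 1: 30/73 = 0.411
  k = 2: (30 + 27)/73 = 57/73 = 0.7808
  k = 3: (30 + 27 + 16)/73 = 73/73 = 1

Summary (fraction, with percent):

explained: PC1 0.411 (41.1%), PC2 0.3699 (36.99%), PC3 0.2192 (21.92%);  cumulative: 0.411, 0.7808, 1


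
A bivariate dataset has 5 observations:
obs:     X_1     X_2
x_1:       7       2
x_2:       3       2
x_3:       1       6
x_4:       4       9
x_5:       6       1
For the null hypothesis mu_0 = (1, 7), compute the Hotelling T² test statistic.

Step 1 — sample mean vector:
  mean(X_1) = (7 + 3 + 1 + 4 + 6) / 5 = 21/5 = 4.2
  mean(X_2) = (2 + 2 + 6 + 9 + 1) / 5 = 20/5 = 4
  x̄ = (4.2, 4),  deviation x̄ - mu_0 = (4.2, 4) - (1, 7) = (3.2, -3).

Step 2 — sample covariance matrix, S[i,j] = (1/(n-1)) · Σ_k (x_{k,i} - mean_i) · (x_{k,j} - mean_j), divisor n-1 = 4:
  S[X_1,X_1] = ((2.8)·(2.8) + (-1.2)·(-1.2) + (-3.2)·(-3.2) + (-0.2)·(-0.2) + (1.8)·(1.8)) / 4 = 22.8/4 = 5.7
  S[X_1,X_2] = ((2.8)·(-2) + (-1.2)·(-2) + (-3.2)·(2) + (-0.2)·(5) + (1.8)·(-3)) / 4 = -16/4 = -4
  S[X_2,X_2] = ((-2)·(-2) + (-2)·(-2) + (2)·(2) + (5)·(5) + (-3)·(-3)) / 4 = 46/4 = 11.5
  S = [[5.7, -4],
 [-4, 11.5]].

Step 3 — invert S. det(S) = 5.7·11.5 - (-4)² = 49.55.
  S^{-1} = (1/det) · [[d, -b], [-b, a]] = [[0.2321, 0.0807],
 [0.0807, 0.115]].

Step 4 — quadratic form (x̄ - mu_0)^T · S^{-1} · (x̄ - mu_0):
  S^{-1} · (x̄ - mu_0) = (0.5005, -0.0868),
  (x̄ - mu_0)^T · [...] = (3.2)·(0.5005) + (-3)·(-0.0868) = 1.862.

Step 5 — scale by n: T² = 5 · 1.862 = 9.3098.

T² ≈ 9.3098


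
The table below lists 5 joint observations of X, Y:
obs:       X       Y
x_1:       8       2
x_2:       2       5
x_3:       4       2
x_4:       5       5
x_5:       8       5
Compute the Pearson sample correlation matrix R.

Step 1 — column means:
  mean(X) = (8 + 2 + 4 + 5 + 8) / 5 = 27/5 = 5.4
  mean(Y) = (2 + 5 + 2 + 5 + 5) / 5 = 19/5 = 3.8

Step 2 — sample variances and covariances s[i,j] = (1/(n-1)) · Σ_k (x_{k,i} - mean_i) · (x_{k,j} - mean_j), with n-1 = 4:
  s[X,X] = ((2.6)·(2.6) + (-3.4)·(-3.4) + (-1.4)·(-1.4) + (-0.4)·(-0.4) + (2.6)·(2.6)) / 4 = 27.2/4 = 6.8
  s[X,Y] = ((2.6)·(-1.8) + (-3.4)·(1.2) + (-1.4)·(-1.8) + (-0.4)·(1.2) + (2.6)·(1.2)) / 4 = -3.6/4 = -0.9
  s[Y,Y] = ((-1.8)·(-1.8) + (1.2)·(1.2) + (-1.8)·(-1.8) + (1.2)·(1.2) + (1.2)·(1.2)) / 4 = 10.8/4 = 2.7
  Sample standard deviations s_i = √(s[i,i]):
  s(X) = √(6.8) = 2.6077
  s(Y) = √(2.7) = 1.6432

Step 3 — r_{ij} = s_{ij} / (s_i · s_j):
  r[X,X] = 1 (diagonal).
  r[X,Y] = -0.9 / (2.6077 · 1.6432) = -0.9 / 4.2849 = -0.21
  r[Y,Y] = 1 (diagonal).

R is symmetric with unit diagonal. Assembling:

R = [[1, -0.21],
 [-0.21, 1]]


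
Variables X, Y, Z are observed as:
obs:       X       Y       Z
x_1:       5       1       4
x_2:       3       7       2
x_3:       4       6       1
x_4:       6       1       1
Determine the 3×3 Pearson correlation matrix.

Step 1 — column means:
  mean(X) = (5 + 3 + 4 + 6) / 4 = 18/4 = 4.5
  mean(Y) = (1 + 7 + 6 + 1) / 4 = 15/4 = 3.75
  mean(Z) = (4 + 2 + 1 + 1) / 4 = 8/4 = 2

Step 2 — sample variances and covariances s[i,j] = (1/(n-1)) · Σ_k (x_{k,i} - mean_i) · (x_{k,j} - mean_j), with n-1 = 3:
  s[X,X] = ((0.5)·(0.5) + (-1.5)·(-1.5) + (-0.5)·(-0.5) + (1.5)·(1.5)) / 3 = 5/3 = 1.6667
  s[X,Y] = ((0.5)·(-2.75) + (-1.5)·(3.25) + (-0.5)·(2.25) + (1.5)·(-2.75)) / 3 = -11.5/3 = -3.8333
  s[X,Z] = ((0.5)·(2) + (-1.5)·(0) + (-0.5)·(-1) + (1.5)·(-1)) / 3 = 0/3 = 0
  s[Y,Y] = ((-2.75)·(-2.75) + (3.25)·(3.25) + (2.25)·(2.25) + (-2.75)·(-2.75)) / 3 = 30.75/3 = 10.25
  s[Y,Z] = ((-2.75)·(2) + (3.25)·(0) + (2.25)·(-1) + (-2.75)·(-1)) / 3 = -5/3 = -1.6667
  s[Z,Z] = ((2)·(2) + (0)·(0) + (-1)·(-1) + (-1)·(-1)) / 3 = 6/3 = 2
  Sample standard deviations s_i = √(s[i,i]):
  s(X) = √(1.6667) = 1.291
  s(Y) = √(10.25) = 3.2016
  s(Z) = √(2) = 1.4142

Step 3 — r_{ij} = s_{ij} / (s_i · s_j):
  r[X,X] = 1 (diagonal).
  r[X,Y] = -3.8333 / (1.291 · 3.2016) = -3.8333 / 4.1332 = -0.9274
  r[X,Z] = 0 / (1.291 · 1.4142) = 0 / 1.8257 = 0
  r[Y,Y] = 1 (diagonal).
  r[Y,Z] = -1.6667 / (3.2016 · 1.4142) = -1.6667 / 4.5277 = -0.3681
  r[Z,Z] = 1 (diagonal).

R is symmetric with unit diagonal. Assembling:

R = [[1, -0.9274, 0],
 [-0.9274, 1, -0.3681],
 [0, -0.3681, 1]]


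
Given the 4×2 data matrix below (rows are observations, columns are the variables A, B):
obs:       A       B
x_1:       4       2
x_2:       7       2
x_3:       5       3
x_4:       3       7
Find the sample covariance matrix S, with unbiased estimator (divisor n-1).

Step 1 — column means:
  mean(A) = (4 + 7 + 5 + 3) / 4 = 19/4 = 4.75
  mean(B) = (2 + 2 + 3 + 7) / 4 = 14/4 = 3.5

Step 2 — sample covariance S[i,j] = (1/(n-1)) · Σ_k (x_{k,i} - mean_i) · (x_{k,j} - mean_j), with n-1 = 3.
  S[A,A] = ((-0.75)·(-0.75) + (2.25)·(2.25) + (0.25)·(0.25) + (-1.75)·(-1.75)) / 3 = 8.75/3 = 2.9167
  S[A,B] = ((-0.75)·(-1.5) + (2.25)·(-1.5) + (0.25)·(-0.5) + (-1.75)·(3.5)) / 3 = -8.5/3 = -2.8333
  S[B,B] = ((-1.5)·(-1.5) + (-1.5)·(-1.5) + (-0.5)·(-0.5) + (3.5)·(3.5)) / 3 = 17/3 = 5.6667

S is symmetric (S[j,i] = S[i,j]). Assembling:

S = [[2.9167, -2.8333],
 [-2.8333, 5.6667]]


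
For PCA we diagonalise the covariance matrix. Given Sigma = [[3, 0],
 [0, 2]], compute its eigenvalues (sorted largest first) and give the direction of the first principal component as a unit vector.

Step 1 — characteristic polynomial of 2×2 Sigma:
  det(Sigma - λI) = λ² - trace · λ + det = 0.
  trace = 3 + 2 = 5, det = 3·2 - (0)² = 6.
Step 2 — discriminant:
  Δ = trace² - 4·det = 25 - 24 = 1.
Step 3 — eigenvalues:
  λ = (trace ± √Δ)/2 = (5 ± 1)/2,
  λ_1 = 3,  λ_2 = 2.

Step 4 — unit eigenvector for λ_1: Sigma is diagonal, so its eigenvectors are the coordinate axes. λ_1 = 3 is the diagonal entry on the first coordinate axis, hence
  v_1 = (1, 0) (||v_1|| = 1).

λ_1 = 3,  λ_2 = 2;  v_1 ≈ (1, 0)


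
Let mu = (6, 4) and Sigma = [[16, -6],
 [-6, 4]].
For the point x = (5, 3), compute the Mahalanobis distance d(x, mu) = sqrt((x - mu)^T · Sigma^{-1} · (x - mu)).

Step 1 — centre the observation: (x - mu) = (-1, -1).

Step 2 — invert Sigma. det(Sigma) = 16·4 - (-6)² = 28.
  Sigma^{-1} = (1/det) · [[d, -b], [-b, a]] = [[0.1429, 0.2143],
 [0.2143, 0.5714]].

Step 3 — form the quadratic (x - mu)^T · Sigma^{-1} · (x - mu):
  Sigma^{-1} · (x - mu) = (-0.3571, -0.7857).
  (x - mu)^T · [Sigma^{-1} · (x - mu)] = (-1)·(-0.3571) + (-1)·(-0.7857) = 1.1429.

Step 4 — take square root: d = √(1.1429) ≈ 1.069.

d(x, mu) = √(1.1429) ≈ 1.069


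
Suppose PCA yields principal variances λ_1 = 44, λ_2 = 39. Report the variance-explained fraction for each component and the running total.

Step 1 — total variance = trace(Sigma) = Σ λ_i = 44 + 39 = 83.

Step 2 — fraction explained by component i = λ_i / Σ λ:
  PC1: 44/83 = 0.5301
  PC2: 39/83 = 0.4699

Step 3 — cumulative fraction after k components = (λ_1 + ... + λ_k) / Σ λ:
  k = 1: 44/83 = 0.5301
  k = 2: (44 + 39)/83 = 83/83 = 1

Summary (fraction, with percent):

explained: PC1 0.5301 (53.01%), PC2 0.4699 (46.99%);  cumulative: 0.5301, 1


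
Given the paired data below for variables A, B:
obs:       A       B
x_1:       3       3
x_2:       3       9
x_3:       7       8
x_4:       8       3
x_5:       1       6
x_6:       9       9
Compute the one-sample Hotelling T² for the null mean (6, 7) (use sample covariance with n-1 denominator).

Step 1 — sample mean vector:
  mean(A) = (3 + 3 + 7 + 8 + 1 + 9) / 6 = 31/6 = 5.1667
  mean(B) = (3 + 9 + 8 + 3 + 6 + 9) / 6 = 38/6 = 6.3333
  x̄ = (5.1667, 6.3333),  deviation x̄ - mu_0 = (5.1667, 6.3333) - (6, 7) = (-0.8333, -0.6667).

Step 2 — sample covariance matrix, S[i,j] = (1/(n-1)) · Σ_k (x_{k,i} - mean_i) · (x_{k,j} - mean_j), divisor n-1 = 5:
  S[A,A] = ((-2.1667)·(-2.1667) + (-2.1667)·(-2.1667) + (1.8333)·(1.8333) + (2.8333)·(2.8333) + (-4.1667)·(-4.1667) + (3.8333)·(3.8333)) / 5 = 52.8333/5 = 10.5667
  S[A,B] = ((-2.1667)·(-3.3333) + (-2.1667)·(2.6667) + (1.8333)·(1.6667) + (2.8333)·(-3.3333) + (-4.1667)·(-0.3333) + (3.8333)·(2.6667)) / 5 = 6.6667/5 = 1.3333
  S[B,B] = ((-3.3333)·(-3.3333) + (2.6667)·(2.6667) + (1.6667)·(1.6667) + (-3.3333)·(-3.3333) + (-0.3333)·(-0.3333) + (2.6667)·(2.6667)) / 5 = 39.3333/5 = 7.8667
  S = [[10.5667, 1.3333],
 [1.3333, 7.8667]].

Step 3 — invert S. det(S) = 10.5667·7.8667 - (1.3333)² = 81.3467.
  S^{-1} = (1/det) · [[d, -b], [-b, a]] = [[0.0967, -0.0164],
 [-0.0164, 0.1299]].

Step 4 — quadratic form (x̄ - mu_0)^T · S^{-1} · (x̄ - mu_0):
  S^{-1} · (x̄ - mu_0) = (-0.0697, -0.0729),
  (x̄ - mu_0)^T · [...] = (-0.8333)·(-0.0697) + (-0.6667)·(-0.0729) = 0.1067.

Step 5 — scale by n: T² = 6 · 0.1067 = 0.6401.

T² ≈ 0.6401


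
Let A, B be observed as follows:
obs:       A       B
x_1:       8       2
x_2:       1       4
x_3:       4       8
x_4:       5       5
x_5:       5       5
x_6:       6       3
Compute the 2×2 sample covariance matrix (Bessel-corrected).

Step 1 — column means:
  mean(A) = (8 + 1 + 4 + 5 + 5 + 6) / 6 = 29/6 = 4.8333
  mean(B) = (2 + 4 + 8 + 5 + 5 + 3) / 6 = 27/6 = 4.5

Step 2 — sample covariance S[i,j] = (1/(n-1)) · Σ_k (x_{k,i} - mean_i) · (x_{k,j} - mean_j), with n-1 = 5.
  S[A,A] = ((3.1667)·(3.1667) + (-3.8333)·(-3.8333) + (-0.8333)·(-0.8333) + (0.1667)·(0.1667) + (0.1667)·(0.1667) + (1.1667)·(1.1667)) / 5 = 26.8333/5 = 5.3667
  S[A,B] = ((3.1667)·(-2.5) + (-3.8333)·(-0.5) + (-0.8333)·(3.5) + (0.1667)·(0.5) + (0.1667)·(0.5) + (1.1667)·(-1.5)) / 5 = -10.5/5 = -2.1
  S[B,B] = ((-2.5)·(-2.5) + (-0.5)·(-0.5) + (3.5)·(3.5) + (0.5)·(0.5) + (0.5)·(0.5) + (-1.5)·(-1.5)) / 5 = 21.5/5 = 4.3

S is symmetric (S[j,i] = S[i,j]). Assembling:

S = [[5.3667, -2.1],
 [-2.1, 4.3]]


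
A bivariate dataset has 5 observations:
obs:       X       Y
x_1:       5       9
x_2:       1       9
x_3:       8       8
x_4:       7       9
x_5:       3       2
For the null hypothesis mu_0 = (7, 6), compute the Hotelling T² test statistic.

Step 1 — sample mean vector:
  mean(X) = (5 + 1 + 8 + 7 + 3) / 5 = 24/5 = 4.8
  mean(Y) = (9 + 9 + 8 + 9 + 2) / 5 = 37/5 = 7.4
  x̄ = (4.8, 7.4),  deviation x̄ - mu_0 = (4.8, 7.4) - (7, 6) = (-2.2, 1.4).

Step 2 — sample covariance matrix, S[i,j] = (1/(n-1)) · Σ_k (x_{k,i} - mean_i) · (x_{k,j} - mean_j), divisor n-1 = 4:
  S[X,X] = ((0.2)·(0.2) + (-3.8)·(-3.8) + (3.2)·(3.2) + (2.2)·(2.2) + (-1.8)·(-1.8)) / 4 = 32.8/4 = 8.2
  S[X,Y] = ((0.2)·(1.6) + (-3.8)·(1.6) + (3.2)·(0.6) + (2.2)·(1.6) + (-1.8)·(-5.4)) / 4 = 9.4/4 = 2.35
  S[Y,Y] = ((1.6)·(1.6) + (1.6)·(1.6) + (0.6)·(0.6) + (1.6)·(1.6) + (-5.4)·(-5.4)) / 4 = 37.2/4 = 9.3
  S = [[8.2, 2.35],
 [2.35, 9.3]].

Step 3 — invert S. det(S) = 8.2·9.3 - (2.35)² = 70.7375.
  S^{-1} = (1/det) · [[d, -b], [-b, a]] = [[0.1315, -0.0332],
 [-0.0332, 0.1159]].

Step 4 — quadratic form (x̄ - mu_0)^T · S^{-1} · (x̄ - mu_0):
  S^{-1} · (x̄ - mu_0) = (-0.3357, 0.2354),
  (x̄ - mu_0)^T · [...] = (-2.2)·(-0.3357) + (1.4)·(0.2354) = 1.0682.

Step 5 — scale by n: T² = 5 · 1.0682 = 5.3409.

T² ≈ 5.3409


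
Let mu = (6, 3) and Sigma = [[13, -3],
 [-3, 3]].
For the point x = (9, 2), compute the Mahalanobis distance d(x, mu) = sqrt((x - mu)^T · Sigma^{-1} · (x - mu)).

Step 1 — centre the observation: (x - mu) = (3, -1).

Step 2 — invert Sigma. det(Sigma) = 13·3 - (-3)² = 30.
  Sigma^{-1} = (1/det) · [[d, -b], [-b, a]] = [[0.1, 0.1],
 [0.1, 0.4333]].

Step 3 — form the quadratic (x - mu)^T · Sigma^{-1} · (x - mu):
  Sigma^{-1} · (x - mu) = (0.2, -0.1333).
  (x - mu)^T · [Sigma^{-1} · (x - mu)] = (3)·(0.2) + (-1)·(-0.1333) = 0.7333.

Step 4 — take square root: d = √(0.7333) ≈ 0.8563.

d(x, mu) = √(0.7333) ≈ 0.8563


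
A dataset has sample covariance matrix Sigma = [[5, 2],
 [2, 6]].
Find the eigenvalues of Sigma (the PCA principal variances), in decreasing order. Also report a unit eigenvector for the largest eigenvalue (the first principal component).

Step 1 — characteristic polynomial of 2×2 Sigma:
  det(Sigma - λI) = λ² - trace · λ + det = 0.
  trace = 5 + 6 = 11, det = 5·6 - (2)² = 26.
Step 2 — discriminant:
  Δ = trace² - 4·det = 121 - 104 = 17.
Step 3 — eigenvalues:
  λ = (trace ± √Δ)/2 = (11 ± 4.1231)/2,
  λ_1 = 7.5616,  λ_2 = 3.4384.

Step 4 — unit eigenvector for λ_1: solve (Sigma - λ_1 I)v = 0. First row:
  (5 - 7.5616)·v_x + (2)·v_y = 0, i.e. (-2.5616)·v_x + (2)·v_y = 0,
  so v ∝ (b, λ_1 - a) = (2, 2.5616) = u.
  ||u|| = √((2)² + (2.5616)²) = √(10.5616) ≈ 3.2499,
  v_1 = u/||u|| ≈ (0.6154, 0.7882) (||v_1|| = 1).

λ_1 = 7.5616,  λ_2 = 3.4384;  v_1 ≈ (0.6154, 0.7882)


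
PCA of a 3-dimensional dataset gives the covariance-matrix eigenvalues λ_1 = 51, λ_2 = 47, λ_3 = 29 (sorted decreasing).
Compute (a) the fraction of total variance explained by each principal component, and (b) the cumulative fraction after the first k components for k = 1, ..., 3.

Step 1 — total variance = trace(Sigma) = Σ λ_i = 51 + 47 + 29 = 127.

Step 2 — fraction explained by component i = λ_i / Σ λ:
  PC1: 51/127 = 0.4016
  PC2: 47/127 = 0.3701
  PC3: 29/127 = 0.2283

Step 3 — cumulative fraction after k components = (λ_1 + ... + λ_k) / Σ λ:
  k = 1: 51/127 = 0.4016
  k = 2: (51 + 47)/127 = 98/127 = 0.7717
  k = 3: (51 + 47 + 29)/127 = 127/127 = 1

Summary (fraction, with percent):

explained: PC1 0.4016 (40.16%), PC2 0.3701 (37.01%), PC3 0.2283 (22.83%);  cumulative: 0.4016, 0.7717, 1


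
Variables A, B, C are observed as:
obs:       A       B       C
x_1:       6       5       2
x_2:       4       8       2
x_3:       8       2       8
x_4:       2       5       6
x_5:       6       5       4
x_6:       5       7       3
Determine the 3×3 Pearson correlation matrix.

Step 1 — column means:
  mean(A) = (6 + 4 + 8 + 2 + 6 + 5) / 6 = 31/6 = 5.1667
  mean(B) = (5 + 8 + 2 + 5 + 5 + 7) / 6 = 32/6 = 5.3333
  mean(C) = (2 + 2 + 8 + 6 + 4 + 3) / 6 = 25/6 = 4.1667

Step 2 — sample variances and covariances s[i,j] = (1/(n-1)) · Σ_k (x_{k,i} - mean_i) · (x_{k,j} - mean_j), with n-1 = 5:
  s[A,A] = ((0.8333)·(0.8333) + (-1.1667)·(-1.1667) + (2.8333)·(2.8333) + (-3.1667)·(-3.1667) + (0.8333)·(0.8333) + (-0.1667)·(-0.1667)) / 5 = 20.8333/5 = 4.1667
  s[A,B] = ((0.8333)·(-0.3333) + (-1.1667)·(2.6667) + (2.8333)·(-3.3333) + (-3.1667)·(-0.3333) + (0.8333)·(-0.3333) + (-0.1667)·(1.6667)) / 5 = -12.3333/5 = -2.4667
  s[A,C] = ((0.8333)·(-2.1667) + (-1.1667)·(-2.1667) + (2.8333)·(3.8333) + (-3.1667)·(1.8333) + (0.8333)·(-0.1667) + (-0.1667)·(-1.1667)) / 5 = 5.8333/5 = 1.1667
  s[B,B] = ((-0.3333)·(-0.3333) + (2.6667)·(2.6667) + (-3.3333)·(-3.3333) + (-0.3333)·(-0.3333) + (-0.3333)·(-0.3333) + (1.6667)·(1.6667)) / 5 = 21.3333/5 = 4.2667
  s[B,C] = ((-0.3333)·(-2.1667) + (2.6667)·(-2.1667) + (-3.3333)·(3.8333) + (-0.3333)·(1.8333) + (-0.3333)·(-0.1667) + (1.6667)·(-1.1667)) / 5 = -20.3333/5 = -4.0667
  s[C,C] = ((-2.1667)·(-2.1667) + (-2.1667)·(-2.1667) + (3.8333)·(3.8333) + (1.8333)·(1.8333) + (-0.1667)·(-0.1667) + (-1.1667)·(-1.1667)) / 5 = 28.8333/5 = 5.7667
  Sample standard deviations s_i = √(s[i,i]):
  s(A) = √(4.1667) = 2.0412
  s(B) = √(4.2667) = 2.0656
  s(C) = √(5.7667) = 2.4014

Step 3 — r_{ij} = s_{ij} / (s_i · s_j):
  r[A,A] = 1 (diagonal).
  r[A,B] = -2.4667 / (2.0412 · 2.0656) = -2.4667 / 4.2164 = -0.585
  r[A,C] = 1.1667 / (2.0412 · 2.4014) = 1.1667 / 4.9018 = 0.238
  r[B,B] = 1 (diagonal).
  r[B,C] = -4.0667 / (2.0656 · 2.4014) = -4.0667 / 4.9603 = -0.8198
  r[C,C] = 1 (diagonal).

R is symmetric with unit diagonal. Assembling:

R = [[1, -0.585, 0.238],
 [-0.585, 1, -0.8198],
 [0.238, -0.8198, 1]]


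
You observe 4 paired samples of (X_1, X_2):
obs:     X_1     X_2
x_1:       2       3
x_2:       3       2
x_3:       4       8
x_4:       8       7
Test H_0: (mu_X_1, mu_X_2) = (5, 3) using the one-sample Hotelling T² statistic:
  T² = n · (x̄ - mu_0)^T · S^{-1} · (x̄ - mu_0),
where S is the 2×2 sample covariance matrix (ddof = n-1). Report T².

Step 1 — sample mean vector:
  mean(X_1) = (2 + 3 + 4 + 8) / 4 = 17/4 = 4.25
  mean(X_2) = (3 + 2 + 8 + 7) / 4 = 20/4 = 5
  x̄ = (4.25, 5),  deviation x̄ - mu_0 = (4.25, 5) - (5, 3) = (-0.75, 2).

Step 2 — sample covariance matrix, S[i,j] = (1/(n-1)) · Σ_k (x_{k,i} - mean_i) · (x_{k,j} - mean_j), divisor n-1 = 3:
  S[X_1,X_1] = ((-2.25)·(-2.25) + (-1.25)·(-1.25) + (-0.25)·(-0.25) + (3.75)·(3.75)) / 3 = 20.75/3 = 6.9167
  S[X_1,X_2] = ((-2.25)·(-2) + (-1.25)·(-3) + (-0.25)·(3) + (3.75)·(2)) / 3 = 15/3 = 5
  S[X_2,X_2] = ((-2)·(-2) + (-3)·(-3) + (3)·(3) + (2)·(2)) / 3 = 26/3 = 8.6667
  S = [[6.9167, 5],
 [5, 8.6667]].

Step 3 — invert S. det(S) = 6.9167·8.6667 - (5)² = 34.9444.
  S^{-1} = (1/det) · [[d, -b], [-b, a]] = [[0.248, -0.1431],
 [-0.1431, 0.1979]].

Step 4 — quadratic form (x̄ - mu_0)^T · S^{-1} · (x̄ - mu_0):
  S^{-1} · (x̄ - mu_0) = (-0.4722, 0.5032),
  (x̄ - mu_0)^T · [...] = (-0.75)·(-0.4722) + (2)·(0.5032) = 1.3605.

Step 5 — scale by n: T² = 4 · 1.3605 = 5.442.

T² ≈ 5.442


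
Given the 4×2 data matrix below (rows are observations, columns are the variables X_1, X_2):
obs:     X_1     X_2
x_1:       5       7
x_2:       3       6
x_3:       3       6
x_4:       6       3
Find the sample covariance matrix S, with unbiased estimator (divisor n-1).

Step 1 — column means:
  mean(X_1) = (5 + 3 + 3 + 6) / 4 = 17/4 = 4.25
  mean(X_2) = (7 + 6 + 6 + 3) / 4 = 22/4 = 5.5

Step 2 — sample covariance S[i,j] = (1/(n-1)) · Σ_k (x_{k,i} - mean_i) · (x_{k,j} - mean_j), with n-1 = 3.
  S[X_1,X_1] = ((0.75)·(0.75) + (-1.25)·(-1.25) + (-1.25)·(-1.25) + (1.75)·(1.75)) / 3 = 6.75/3 = 2.25
  S[X_1,X_2] = ((0.75)·(1.5) + (-1.25)·(0.5) + (-1.25)·(0.5) + (1.75)·(-2.5)) / 3 = -4.5/3 = -1.5
  S[X_2,X_2] = ((1.5)·(1.5) + (0.5)·(0.5) + (0.5)·(0.5) + (-2.5)·(-2.5)) / 3 = 9/3 = 3

S is symmetric (S[j,i] = S[i,j]). Assembling:

S = [[2.25, -1.5],
 [-1.5, 3]]


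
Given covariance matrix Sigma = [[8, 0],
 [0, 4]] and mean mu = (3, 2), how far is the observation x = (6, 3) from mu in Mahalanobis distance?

Step 1 — centre the observation: (x - mu) = (3, 1).

Step 2 — invert Sigma. det(Sigma) = 8·4 - (0)² = 32.
  Sigma^{-1} = (1/det) · [[d, -b], [-b, a]] = [[0.125, 0],
 [0, 0.25]].

Step 3 — form the quadratic (x - mu)^T · Sigma^{-1} · (x - mu):
  Sigma^{-1} · (x - mu) = (0.375, 0.25).
  (x - mu)^T · [Sigma^{-1} · (x - mu)] = (3)·(0.375) + (1)·(0.25) = 1.375.

Step 4 — take square root: d = √(1.375) ≈ 1.1726.

d(x, mu) = √(1.375) ≈ 1.1726


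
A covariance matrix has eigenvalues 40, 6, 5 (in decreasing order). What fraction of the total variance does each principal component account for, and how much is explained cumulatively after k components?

Step 1 — total variance = trace(Sigma) = Σ λ_i = 40 + 6 + 5 = 51.

Step 2 — fraction explained by component i = λ_i / Σ λ:
  PC1: 40/51 = 0.7843
  PC2: 6/51 = 0.1176
  PC3: 5/51 = 0.098

Step 3 — cumulative fraction after k components = (λ_1 + ... + λ_k) / Σ λ:
  k = 1: 40/51 = 0.7843
  k = 2: (40 + 6)/51 = 46/51 = 0.902
  k = 3: (40 + 6 + 5)/51 = 51/51 = 1

Summary (fraction, with percent):

explained: PC1 0.7843 (78.43%), PC2 0.1176 (11.76%), PC3 0.098 (9.8%);  cumulative: 0.7843, 0.902, 1


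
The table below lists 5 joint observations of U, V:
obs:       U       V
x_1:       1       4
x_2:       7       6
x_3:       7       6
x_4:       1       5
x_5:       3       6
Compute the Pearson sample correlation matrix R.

Step 1 — column means:
  mean(U) = (1 + 7 + 7 + 1 + 3) / 5 = 19/5 = 3.8
  mean(V) = (4 + 6 + 6 + 5 + 6) / 5 = 27/5 = 5.4

Step 2 — sample variances and covariances s[i,j] = (1/(n-1)) · Σ_k (x_{k,i} - mean_i) · (x_{k,j} - mean_j), with n-1 = 4:
  s[U,U] = ((-2.8)·(-2.8) + (3.2)·(3.2) + (3.2)·(3.2) + (-2.8)·(-2.8) + (-0.8)·(-0.8)) / 4 = 36.8/4 = 9.2
  s[U,V] = ((-2.8)·(-1.4) + (3.2)·(0.6) + (3.2)·(0.6) + (-2.8)·(-0.4) + (-0.8)·(0.6)) / 4 = 8.4/4 = 2.1
  s[V,V] = ((-1.4)·(-1.4) + (0.6)·(0.6) + (0.6)·(0.6) + (-0.4)·(-0.4) + (0.6)·(0.6)) / 4 = 3.2/4 = 0.8
  Sample standard deviations s_i = √(s[i,i]):
  s(U) = √(9.2) = 3.0332
  s(V) = √(0.8) = 0.8944

Step 3 — r_{ij} = s_{ij} / (s_i · s_j):
  r[U,U] = 1 (diagonal).
  r[U,V] = 2.1 / (3.0332 · 0.8944) = 2.1 / 2.7129 = 0.7741
  r[V,V] = 1 (diagonal).

R is symmetric with unit diagonal. Assembling:

R = [[1, 0.7741],
 [0.7741, 1]]


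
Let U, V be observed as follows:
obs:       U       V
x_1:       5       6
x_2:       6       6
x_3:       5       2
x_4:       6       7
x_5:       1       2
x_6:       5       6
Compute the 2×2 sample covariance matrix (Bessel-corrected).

Step 1 — column means:
  mean(U) = (5 + 6 + 5 + 6 + 1 + 5) / 6 = 28/6 = 4.6667
  mean(V) = (6 + 6 + 2 + 7 + 2 + 6) / 6 = 29/6 = 4.8333

Step 2 — sample covariance S[i,j] = (1/(n-1)) · Σ_k (x_{k,i} - mean_i) · (x_{k,j} - mean_j), with n-1 = 5.
  S[U,U] = ((0.3333)·(0.3333) + (1.3333)·(1.3333) + (0.3333)·(0.3333) + (1.3333)·(1.3333) + (-3.6667)·(-3.6667) + (0.3333)·(0.3333)) / 5 = 17.3333/5 = 3.4667
  S[U,V] = ((0.3333)·(1.1667) + (1.3333)·(1.1667) + (0.3333)·(-2.8333) + (1.3333)·(2.1667) + (-3.6667)·(-2.8333) + (0.3333)·(1.1667)) / 5 = 14.6667/5 = 2.9333
  S[V,V] = ((1.1667)·(1.1667) + (1.1667)·(1.1667) + (-2.8333)·(-2.8333) + (2.1667)·(2.1667) + (-2.8333)·(-2.8333) + (1.1667)·(1.1667)) / 5 = 24.8333/5 = 4.9667

S is symmetric (S[j,i] = S[i,j]). Assembling:

S = [[3.4667, 2.9333],
 [2.9333, 4.9667]]


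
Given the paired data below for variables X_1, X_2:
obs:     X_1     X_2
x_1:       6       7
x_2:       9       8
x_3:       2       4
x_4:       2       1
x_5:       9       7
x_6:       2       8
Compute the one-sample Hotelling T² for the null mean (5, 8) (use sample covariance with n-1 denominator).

Step 1 — sample mean vector:
  mean(X_1) = (6 + 9 + 2 + 2 + 9 + 2) / 6 = 30/6 = 5
  mean(X_2) = (7 + 8 + 4 + 1 + 7 + 8) / 6 = 35/6 = 5.8333
  x̄ = (5, 5.8333),  deviation x̄ - mu_0 = (5, 5.8333) - (5, 8) = (0, -2.1667).

Step 2 — sample covariance matrix, S[i,j] = (1/(n-1)) · Σ_k (x_{k,i} - mean_i) · (x_{k,j} - mean_j), divisor n-1 = 5:
  S[X_1,X_1] = ((1)·(1) + (4)·(4) + (-3)·(-3) + (-3)·(-3) + (4)·(4) + (-3)·(-3)) / 5 = 60/5 = 12
  S[X_1,X_2] = ((1)·(1.1667) + (4)·(2.1667) + (-3)·(-1.8333) + (-3)·(-4.8333) + (4)·(1.1667) + (-3)·(2.1667)) / 5 = 28/5 = 5.6
  S[X_2,X_2] = ((1.1667)·(1.1667) + (2.1667)·(2.1667) + (-1.8333)·(-1.8333) + (-4.8333)·(-4.8333) + (1.1667)·(1.1667) + (2.1667)·(2.1667)) / 5 = 38.8333/5 = 7.7667
  S = [[12, 5.6],
 [5.6, 7.7667]].

Step 3 — invert S. det(S) = 12·7.7667 - (5.6)² = 61.84.
  S^{-1} = (1/det) · [[d, -b], [-b, a]] = [[0.1256, -0.0906],
 [-0.0906, 0.194]].

Step 4 — quadratic form (x̄ - mu_0)^T · S^{-1} · (x̄ - mu_0):
  S^{-1} · (x̄ - mu_0) = (0.1962, -0.4204),
  (x̄ - mu_0)^T · [...] = (0)·(0.1962) + (-2.1667)·(-0.4204) = 0.911.

Step 5 — scale by n: T² = 6 · 0.911 = 5.4657.

T² ≈ 5.4657


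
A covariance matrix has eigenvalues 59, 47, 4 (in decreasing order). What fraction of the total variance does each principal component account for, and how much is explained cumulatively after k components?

Step 1 — total variance = trace(Sigma) = Σ λ_i = 59 + 47 + 4 = 110.

Step 2 — fraction explained by component i = λ_i / Σ λ:
  PC1: 59/110 = 0.5364
  PC2: 47/110 = 0.4273
  PC3: 4/110 = 0.0364

Step 3 — cumulative fraction after k components = (λ_1 + ... + λ_k) / Σ λ:
  k = 1: 59/110 = 0.5364
  k = 2: (59 + 47)/110 = 106/110 = 0.9636
  k = 3: (59 + 47 + 4)/110 = 110/110 = 1

Summary (fraction, with percent):

explained: PC1 0.5364 (53.64%), PC2 0.4273 (42.73%), PC3 0.0364 (3.64%);  cumulative: 0.5364, 0.9636, 1


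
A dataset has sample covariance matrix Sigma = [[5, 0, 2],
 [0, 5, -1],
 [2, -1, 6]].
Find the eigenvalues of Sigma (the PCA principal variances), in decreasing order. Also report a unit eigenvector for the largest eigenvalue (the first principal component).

Step 1 — characteristic polynomial p(λ) = det(λI - Sigma) = λ³ - tr·λ² + c_1·λ - det, where tr = trace, c_1 = sum of the principal 2×2 minors, det = det(Sigma):
  tr = 5 + 5 + 6 = 16,
  c_1 = (5·5 - (0)²) + (5·6 - (2)²) + (5·6 - (-1)²) = 25 + 26 + 29 = 80,
  det = 5·(5·6 - (-1)²) - (0)·((0)·6 - (-1)·(2)) + (2)·((0)·(-1) - 5·(2)) = 5·(29) - (0)·(2) + (2)·(-10) = 125.
  So p(λ) = λ³ - 16λ² + 80λ - 125.
Step 2 — look for an integer root (rational root theorem: any rational root is an integer divisor of 125). Testing λ = 5:
  p(5) = 125 - 400 + 400 - 125 = 0  ✓
  Dividing out (λ - 5): p(λ) = (λ - 5)(λ² - 11λ + 25).
Step 3 — remaining eigenvalues from the quadratic λ² - 11λ + 25 = 0:
  Δ = 11² - 4·25 = 121 - 100 = 21,  λ = (11 ± √21)/2 = (11 ± 4.5826)/2 ≈ 7.7913 or 3.2087.
  Sorted: λ_1 = 7.7913,  λ_2 = 5,  λ_3 = 3.2087  (check: sum = 16 = tr ✓).

Step 4 — unit eigenvector for λ_1 ≈ 7.7913: v spans the null space of (Sigma - λ_1 I), whose rows are
  r_1 = (-2.7913, 0, 2),  r_2 = (0, -2.7913, -1),  r_3 = (2, -1, -1.7913).
  v is orthogonal to every row, so take v ∝ r_1 × r_2 = ((0)·(-1) - (2)·(-2.7913), (2)·(0) - (-2.7913)·(-1), (-2.7913)·(-2.7913) - (0)·(0)) ≈ (5.5826, -2.7913, 7.7913).
  Let u = (5.5826, -2.7913, 7.7913).
  ||u|| = √((5.5826)² + (-2.7913)² + (7.7913)²) = √(99.6606) ≈ 9.983,  v_1 = u/||u|| ≈ (0.5592, -0.2796, 0.7805) (||v_1|| = 1).

λ_1 = 7.7913,  λ_2 = 5,  λ_3 = 3.2087;  v_1 ≈ (0.5592, -0.2796, 0.7805)


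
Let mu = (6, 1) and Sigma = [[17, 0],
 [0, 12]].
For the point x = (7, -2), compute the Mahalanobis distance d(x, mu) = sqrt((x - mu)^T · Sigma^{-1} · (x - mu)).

Step 1 — centre the observation: (x - mu) = (1, -3).

Step 2 — invert Sigma. det(Sigma) = 17·12 - (0)² = 204.
  Sigma^{-1} = (1/det) · [[d, -b], [-b, a]] = [[0.0588, 0],
 [0, 0.0833]].

Step 3 — form the quadratic (x - mu)^T · Sigma^{-1} · (x - mu):
  Sigma^{-1} · (x - mu) = (0.0588, -0.25).
  (x - mu)^T · [Sigma^{-1} · (x - mu)] = (1)·(0.0588) + (-3)·(-0.25) = 0.8088.

Step 4 — take square root: d = √(0.8088) ≈ 0.8993.

d(x, mu) = √(0.8088) ≈ 0.8993


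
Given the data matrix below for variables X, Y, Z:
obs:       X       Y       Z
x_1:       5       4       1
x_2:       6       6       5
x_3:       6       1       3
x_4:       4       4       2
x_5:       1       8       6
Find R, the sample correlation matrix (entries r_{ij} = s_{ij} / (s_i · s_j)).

Step 1 — column means:
  mean(X) = (5 + 6 + 6 + 4 + 1) / 5 = 22/5 = 4.4
  mean(Y) = (4 + 6 + 1 + 4 + 8) / 5 = 23/5 = 4.6
  mean(Z) = (1 + 5 + 3 + 2 + 6) / 5 = 17/5 = 3.4

Step 2 — sample variances and covariances s[i,j] = (1/(n-1)) · Σ_k (x_{k,i} - mean_i) · (x_{k,j} - mean_j), with n-1 = 4:
  s[X,X] = ((0.6)·(0.6) + (1.6)·(1.6) + (1.6)·(1.6) + (-0.4)·(-0.4) + (-3.4)·(-3.4)) / 4 = 17.2/4 = 4.3
  s[X,Y] = ((0.6)·(-0.6) + (1.6)·(1.4) + (1.6)·(-3.6) + (-0.4)·(-0.6) + (-3.4)·(3.4)) / 4 = -15.2/4 = -3.8
  s[X,Z] = ((0.6)·(-2.4) + (1.6)·(1.6) + (1.6)·(-0.4) + (-0.4)·(-1.4) + (-3.4)·(2.6)) / 4 = -7.8/4 = -1.95
  s[Y,Y] = ((-0.6)·(-0.6) + (1.4)·(1.4) + (-3.6)·(-3.6) + (-0.6)·(-0.6) + (3.4)·(3.4)) / 4 = 27.2/4 = 6.8
  s[Y,Z] = ((-0.6)·(-2.4) + (1.4)·(1.6) + (-3.6)·(-0.4) + (-0.6)·(-1.4) + (3.4)·(2.6)) / 4 = 14.8/4 = 3.7
  s[Z,Z] = ((-2.4)·(-2.4) + (1.6)·(1.6) + (-0.4)·(-0.4) + (-1.4)·(-1.4) + (2.6)·(2.6)) / 4 = 17.2/4 = 4.3
  Sample standard deviations s_i = √(s[i,i]):
  s(X) = √(4.3) = 2.0736
  s(Y) = √(6.8) = 2.6077
  s(Z) = √(4.3) = 2.0736

Step 3 — r_{ij} = s_{ij} / (s_i · s_j):
  r[X,X] = 1 (diagonal).
  r[X,Y] = -3.8 / (2.0736 · 2.6077) = -3.8 / 5.4074 = -0.7027
  r[X,Z] = -1.95 / (2.0736 · 2.0736) = -1.95 / 4.3 = -0.4535
  r[Y,Y] = 1 (diagonal).
  r[Y,Z] = 3.7 / (2.6077 · 2.0736) = 3.7 / 5.4074 = 0.6842
  r[Z,Z] = 1 (diagonal).

R is symmetric with unit diagonal. Assembling:

R = [[1, -0.7027, -0.4535],
 [-0.7027, 1, 0.6842],
 [-0.4535, 0.6842, 1]]


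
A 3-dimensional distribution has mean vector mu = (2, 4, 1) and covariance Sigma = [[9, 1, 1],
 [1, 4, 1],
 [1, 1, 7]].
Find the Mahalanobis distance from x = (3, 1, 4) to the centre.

Step 1 — centre the observation: (x - mu) = (1, -3, 3).

Step 2 — invert Sigma (cofactor / det for 3×3, or solve directly):
  Sigma^{-1} = [[0.1154, -0.0256, -0.0128],
 [-0.0256, 0.265, -0.0342],
 [-0.0128, -0.0342, 0.1496]].

Step 3 — form the quadratic (x - mu)^T · Sigma^{-1} · (x - mu):
  Sigma^{-1} · (x - mu) = (0.1538, -0.9231, 0.5385).
  (x - mu)^T · [Sigma^{-1} · (x - mu)] = (1)·(0.1538) + (-3)·(-0.9231) + (3)·(0.5385) = 4.5385.

Step 4 — take square root: d = √(4.5385) ≈ 2.1304.

d(x, mu) = √(4.5385) ≈ 2.1304


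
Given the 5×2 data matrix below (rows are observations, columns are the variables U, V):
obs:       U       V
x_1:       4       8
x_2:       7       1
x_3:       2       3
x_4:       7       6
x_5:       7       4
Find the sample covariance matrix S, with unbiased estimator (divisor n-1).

Step 1 — column means:
  mean(U) = (4 + 7 + 2 + 7 + 7) / 5 = 27/5 = 5.4
  mean(V) = (8 + 1 + 3 + 6 + 4) / 5 = 22/5 = 4.4

Step 2 — sample covariance S[i,j] = (1/(n-1)) · Σ_k (x_{k,i} - mean_i) · (x_{k,j} - mean_j), with n-1 = 4.
  S[U,U] = ((-1.4)·(-1.4) + (1.6)·(1.6) + (-3.4)·(-3.4) + (1.6)·(1.6) + (1.6)·(1.6)) / 4 = 21.2/4 = 5.3
  S[U,V] = ((-1.4)·(3.6) + (1.6)·(-3.4) + (-3.4)·(-1.4) + (1.6)·(1.6) + (1.6)·(-0.4)) / 4 = -3.8/4 = -0.95
  S[V,V] = ((3.6)·(3.6) + (-3.4)·(-3.4) + (-1.4)·(-1.4) + (1.6)·(1.6) + (-0.4)·(-0.4)) / 4 = 29.2/4 = 7.3

S is symmetric (S[j,i] = S[i,j]). Assembling:

S = [[5.3, -0.95],
 [-0.95, 7.3]]


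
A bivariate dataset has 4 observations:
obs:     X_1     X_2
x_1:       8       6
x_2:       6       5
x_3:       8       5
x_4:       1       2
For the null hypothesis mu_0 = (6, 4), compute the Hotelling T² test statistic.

Step 1 — sample mean vector:
  mean(X_1) = (8 + 6 + 8 + 1) / 4 = 23/4 = 5.75
  mean(X_2) = (6 + 5 + 5 + 2) / 4 = 18/4 = 4.5
  x̄ = (5.75, 4.5),  deviation x̄ - mu_0 = (5.75, 4.5) - (6, 4) = (-0.25, 0.5).

Step 2 — sample covariance matrix, S[i,j] = (1/(n-1)) · Σ_k (x_{k,i} - mean_i) · (x_{k,j} - mean_j), divisor n-1 = 3:
  S[X_1,X_1] = ((2.25)·(2.25) + (0.25)·(0.25) + (2.25)·(2.25) + (-4.75)·(-4.75)) / 3 = 32.75/3 = 10.9167
  S[X_1,X_2] = ((2.25)·(1.5) + (0.25)·(0.5) + (2.25)·(0.5) + (-4.75)·(-2.5)) / 3 = 16.5/3 = 5.5
  S[X_2,X_2] = ((1.5)·(1.5) + (0.5)·(0.5) + (0.5)·(0.5) + (-2.5)·(-2.5)) / 3 = 9/3 = 3
  S = [[10.9167, 5.5],
 [5.5, 3]].

Step 3 — invert S. det(S) = 10.9167·3 - (5.5)² = 2.5.
  S^{-1} = (1/det) · [[d, -b], [-b, a]] = [[1.2, -2.2],
 [-2.2, 4.3667]].

Step 4 — quadratic form (x̄ - mu_0)^T · S^{-1} · (x̄ - mu_0):
  S^{-1} · (x̄ - mu_0) = (-1.4, 2.7333),
  (x̄ - mu_0)^T · [...] = (-0.25)·(-1.4) + (0.5)·(2.7333) = 1.7167.

Step 5 — scale by n: T² = 4 · 1.7167 = 6.8667.

T² ≈ 6.8667


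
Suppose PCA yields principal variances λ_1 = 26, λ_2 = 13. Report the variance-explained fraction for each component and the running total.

Step 1 — total variance = trace(Sigma) = Σ λ_i = 26 + 13 = 39.

Step 2 — fraction explained by component i = λ_i / Σ λ:
  PC1: 26/39 = 0.6667
  PC2: 13/39 = 0.3333

Step 3 — cumulative fraction after k components = (λ_1 + ... + λ_k) / Σ λ:
  k = 1: 26/39 = 0.6667
  k = 2: (26 + 13)/39 = 39/39 = 1

Summary (fraction, with percent):

explained: PC1 0.6667 (66.67%), PC2 0.3333 (33.33%);  cumulative: 0.6667, 1


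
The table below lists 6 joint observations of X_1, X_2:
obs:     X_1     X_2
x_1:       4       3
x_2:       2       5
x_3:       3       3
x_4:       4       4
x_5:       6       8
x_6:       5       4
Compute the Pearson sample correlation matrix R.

Step 1 — column means:
  mean(X_1) = (4 + 2 + 3 + 4 + 6 + 5) / 6 = 24/6 = 4
  mean(X_2) = (3 + 5 + 3 + 4 + 8 + 4) / 6 = 27/6 = 4.5

Step 2 — sample variances and covariances s[i,j] = (1/(n-1)) · Σ_k (x_{k,i} - mean_i) · (x_{k,j} - mean_j), with n-1 = 5:
  s[X_1,X_1] = ((0)·(0) + (-2)·(-2) + (-1)·(-1) + (0)·(0) + (2)·(2) + (1)·(1)) / 5 = 10/5 = 2
  s[X_1,X_2] = ((0)·(-1.5) + (-2)·(0.5) + (-1)·(-1.5) + (0)·(-0.5) + (2)·(3.5) + (1)·(-0.5)) / 5 = 7/5 = 1.4
  s[X_2,X_2] = ((-1.5)·(-1.5) + (0.5)·(0.5) + (-1.5)·(-1.5) + (-0.5)·(-0.5) + (3.5)·(3.5) + (-0.5)·(-0.5)) / 5 = 17.5/5 = 3.5
  Sample standard deviations s_i = √(s[i,i]):
  s(X_1) = √(2) = 1.4142
  s(X_2) = √(3.5) = 1.8708

Step 3 — r_{ij} = s_{ij} / (s_i · s_j):
  r[X_1,X_1] = 1 (diagonal).
  r[X_1,X_2] = 1.4 / (1.4142 · 1.8708) = 1.4 / 2.6458 = 0.5292
  r[X_2,X_2] = 1 (diagonal).

R is symmetric with unit diagonal. Assembling:

R = [[1, 0.5292],
 [0.5292, 1]]


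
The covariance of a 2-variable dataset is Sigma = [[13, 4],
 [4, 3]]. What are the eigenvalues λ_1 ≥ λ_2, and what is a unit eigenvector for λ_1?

Step 1 — characteristic polynomial of 2×2 Sigma:
  det(Sigma - λI) = λ² - trace · λ + det = 0.
  trace = 13 + 3 = 16, det = 13·3 - (4)² = 23.
Step 2 — discriminant:
  Δ = trace² - 4·det = 256 - 92 = 164.
Step 3 — eigenvalues:
  λ = (trace ± √Δ)/2 = (16 ± 12.8062)/2,
  λ_1 = 14.4031,  λ_2 = 1.5969.

Step 4 — unit eigenvector for λ_1: solve (Sigma - λ_1 I)v = 0. First row:
  (13 - 14.4031)·v_x + (4)·v_y = 0, i.e. (-1.4031)·v_x + (4)·v_y = 0,
  so v ∝ (b, λ_1 - a) = (4, 1.4031) = u.
  ||u|| = √((4)² + (1.4031)²) = √(17.9688) ≈ 4.239,
  v_1 = u/||u|| ≈ (0.9436, 0.331) (||v_1|| = 1).

λ_1 = 14.4031,  λ_2 = 1.5969;  v_1 ≈ (0.9436, 0.331)


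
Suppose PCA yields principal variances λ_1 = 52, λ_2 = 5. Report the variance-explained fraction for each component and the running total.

Step 1 — total variance = trace(Sigma) = Σ λ_i = 52 + 5 = 57.

Step 2 — fraction explained by component i = λ_i / Σ λ:
  PC1: 52/57 = 0.9123
  PC2: 5/57 = 0.0877

Step 3 — cumulative fraction after k components = (λ_1 + ... + λ_k) / Σ λ:
  k = 1: 52/57 = 0.9123
  k = 2: (52 + 5)/57 = 57/57 = 1

Summary (fraction, with percent):

explained: PC1 0.9123 (91.23%), PC2 0.0877 (8.77%);  cumulative: 0.9123, 1


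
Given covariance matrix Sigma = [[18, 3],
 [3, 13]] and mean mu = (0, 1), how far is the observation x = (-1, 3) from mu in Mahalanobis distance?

Step 1 — centre the observation: (x - mu) = (-1, 2).

Step 2 — invert Sigma. det(Sigma) = 18·13 - (3)² = 225.
  Sigma^{-1} = (1/det) · [[d, -b], [-b, a]] = [[0.0578, -0.0133],
 [-0.0133, 0.08]].

Step 3 — form the quadratic (x - mu)^T · Sigma^{-1} · (x - mu):
  Sigma^{-1} · (x - mu) = (-0.0844, 0.1733).
  (x - mu)^T · [Sigma^{-1} · (x - mu)] = (-1)·(-0.0844) + (2)·(0.1733) = 0.4311.

Step 4 — take square root: d = √(0.4311) ≈ 0.6566.

d(x, mu) = √(0.4311) ≈ 0.6566


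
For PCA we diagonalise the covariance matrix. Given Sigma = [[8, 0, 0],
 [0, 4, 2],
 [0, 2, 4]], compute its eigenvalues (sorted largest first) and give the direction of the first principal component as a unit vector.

Step 1 — characteristic polynomial p(λ) = det(λI - Sigma) = λ³ - tr·λ² + c_1·λ - det, where tr = trace, c_1 = sum of the principal 2×2 minors, det = det(Sigma):
  tr = 8 + 4 + 4 = 16,
  c_1 = (8·4 - (0)²) + (8·4 - (0)²) + (4·4 - (2)²) = 32 + 32 + 12 = 76,
  det = 8·(4·4 - (2)²) - (0)·((0)·4 - (2)·(0)) + (0)·((0)·(2) - 4·(0)) = 8·(12) - (0)·(0) + (0)·(0) = 96.
  So p(λ) = λ³ - 16λ² + 76λ - 96.
Step 2 — look for an integer root (rational root theorem: any rational root is an integer divisor of 96). Testing λ = 2:
  p(2) = 8 - 64 + 152 - 96 = 0  ✓
  Dividing out (λ - 2): p(λ) = (λ - 2)(λ² - 14λ + 48).
Step 3 — remaining eigenvalues from the quadratic λ² - 14λ + 48 = 0:
  Δ = 14² - 4·48 = 196 - 192 = 4,  λ = (14 ± √4)/2 = (14 ± 2)/2 = 8 or 6.
  Sorted: λ_1 = 8,  λ_2 = 6,  λ_3 = 2  (check: sum = 16 = tr ✓).

Step 4 — unit eigenvector for λ_1 = 8: v spans the null space of (Sigma - λ_1 I), whose rows are
  r_1 = (0, 0, 0),  r_2 = (0, -4, 2),  r_3 = (0, 2, -4).
  v is orthogonal to every row, so take v ∝ r_2 × r_3 = ((-4)·(-4) - (2)·(2), (2)·(0) - (0)·(-4), (0)·(2) - (-4)·(0)) = (12, 0, 0).
  Rescale (divide by 12): u = (1, 0, 0).
  ||u|| = √((1)² + (0)² + (0)²) = √(1) = 1,  v_1 = u/||u|| ≈ (1, 0, 0) (||v_1|| = 1).

λ_1 = 8,  λ_2 = 6,  λ_3 = 2;  v_1 ≈ (1, 0, 0)


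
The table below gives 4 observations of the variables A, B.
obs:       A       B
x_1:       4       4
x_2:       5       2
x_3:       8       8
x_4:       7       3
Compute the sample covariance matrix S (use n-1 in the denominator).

Step 1 — column means:
  mean(A) = (4 + 5 + 8 + 7) / 4 = 24/4 = 6
  mean(B) = (4 + 2 + 8 + 3) / 4 = 17/4 = 4.25

Step 2 — sample covariance S[i,j] = (1/(n-1)) · Σ_k (x_{k,i} - mean_i) · (x_{k,j} - mean_j), with n-1 = 3.
  S[A,A] = ((-2)·(-2) + (-1)·(-1) + (2)·(2) + (1)·(1)) / 3 = 10/3 = 3.3333
  S[A,B] = ((-2)·(-0.25) + (-1)·(-2.25) + (2)·(3.75) + (1)·(-1.25)) / 3 = 9/3 = 3
  S[B,B] = ((-0.25)·(-0.25) + (-2.25)·(-2.25) + (3.75)·(3.75) + (-1.25)·(-1.25)) / 3 = 20.75/3 = 6.9167

S is symmetric (S[j,i] = S[i,j]). Assembling:

S = [[3.3333, 3],
 [3, 6.9167]]
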